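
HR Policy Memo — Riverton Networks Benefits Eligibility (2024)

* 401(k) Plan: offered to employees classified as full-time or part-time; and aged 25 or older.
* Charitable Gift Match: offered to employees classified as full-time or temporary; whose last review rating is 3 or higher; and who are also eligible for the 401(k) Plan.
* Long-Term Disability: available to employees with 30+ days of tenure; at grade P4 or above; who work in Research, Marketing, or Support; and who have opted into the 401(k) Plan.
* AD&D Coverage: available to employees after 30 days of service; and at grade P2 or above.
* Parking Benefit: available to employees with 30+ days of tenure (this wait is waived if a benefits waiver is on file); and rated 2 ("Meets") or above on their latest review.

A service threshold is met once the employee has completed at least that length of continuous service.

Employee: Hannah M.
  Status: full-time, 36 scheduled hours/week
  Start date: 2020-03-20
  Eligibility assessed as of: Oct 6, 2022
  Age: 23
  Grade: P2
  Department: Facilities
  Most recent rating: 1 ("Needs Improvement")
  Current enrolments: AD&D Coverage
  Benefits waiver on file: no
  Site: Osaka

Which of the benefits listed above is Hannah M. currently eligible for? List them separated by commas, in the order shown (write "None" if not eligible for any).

Service from 2020-03-20 to Oct 6, 2022: 930 days.
401(k) Plan — status full-time ✓; age 23 < 25 ✗ → not eligible.
Charitable Gift Match — status full-time ✓; rating 1 < 3 ✗ → not eligible.
Long-Term Disability — service 930 days ≥ 30 days ✓; grade P2 < P4 ✗ → not eligible.
AD&D Coverage — service 930 days ≥ 30 days ✓; grade P2 ≥ P2 ✓ → eligible.
Parking Benefit — no waiver, service 930 days ≥ 30 days ✓; rating 1 < 2 ✗ → not eligible.

AD&D Coverage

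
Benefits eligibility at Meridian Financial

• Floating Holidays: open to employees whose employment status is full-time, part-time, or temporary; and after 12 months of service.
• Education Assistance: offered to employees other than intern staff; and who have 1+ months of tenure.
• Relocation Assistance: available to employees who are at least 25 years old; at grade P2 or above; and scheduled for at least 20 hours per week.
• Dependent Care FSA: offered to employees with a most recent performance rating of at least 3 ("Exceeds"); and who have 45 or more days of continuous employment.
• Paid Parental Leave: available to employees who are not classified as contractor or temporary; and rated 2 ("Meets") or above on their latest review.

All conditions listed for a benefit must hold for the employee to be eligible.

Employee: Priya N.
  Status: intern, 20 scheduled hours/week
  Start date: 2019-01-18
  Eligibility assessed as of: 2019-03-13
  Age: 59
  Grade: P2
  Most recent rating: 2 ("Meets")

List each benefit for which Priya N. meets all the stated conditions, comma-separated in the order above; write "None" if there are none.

Relocation Assistance, Paid Parental Leave

Service from 2019-01-18 to 2019-03-13: 54 days.
Floating Holidays — status intern ✗ (requires full-time, part-time, or temporary) → not eligible.
Education Assistance — status intern ✗ (excluded) → not eligible.
Relocation Assistance — age 59 ≥ 25 ✓; grade P2 ≥ P2 ✓; 20 hrs/wk ≥ 20 ✓ → eligible.
Dependent Care FSA — rating 2 < 3 ✗ → not eligible.
Paid Parental Leave — status intern ✓ (not excluded); rating 2 ≥ 2 ✓ → eligible.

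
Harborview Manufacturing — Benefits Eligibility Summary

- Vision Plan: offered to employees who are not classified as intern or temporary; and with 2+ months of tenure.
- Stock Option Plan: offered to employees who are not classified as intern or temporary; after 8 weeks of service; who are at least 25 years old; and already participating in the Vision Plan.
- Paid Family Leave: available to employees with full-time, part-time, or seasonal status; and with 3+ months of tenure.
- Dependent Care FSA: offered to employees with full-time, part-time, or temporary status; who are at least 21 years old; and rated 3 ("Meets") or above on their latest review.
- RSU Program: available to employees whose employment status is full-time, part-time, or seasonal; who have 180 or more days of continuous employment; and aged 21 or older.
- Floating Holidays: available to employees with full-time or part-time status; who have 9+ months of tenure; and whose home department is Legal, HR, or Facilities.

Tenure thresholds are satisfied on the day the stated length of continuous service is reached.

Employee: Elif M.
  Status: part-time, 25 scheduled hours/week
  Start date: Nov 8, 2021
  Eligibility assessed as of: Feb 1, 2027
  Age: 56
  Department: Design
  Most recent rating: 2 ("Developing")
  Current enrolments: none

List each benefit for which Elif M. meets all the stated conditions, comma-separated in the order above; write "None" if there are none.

Service from Nov 8, 2021 to Feb 1, 2027: 1911 days.
Vision Plan — status part-time ✓ (not excluded); service 1911 days ≥ 2 months (≈60 days) ✓ → eligible.
Stock Option Plan — status part-time ✓ (not excluded); service 1911 days ≥ 8 weeks (≈56 days) ✓; age 56 ≥ 25 ✓; not enrolled in Vision Plan ✗ → not eligible.
Paid Family Leave — status part-time ✓; service 1911 days ≥ 3 months (≈90 days) ✓ → eligible.
Dependent Care FSA — status part-time ✓; age 56 ≥ 21 ✓; rating 2 < 3 ✗ → not eligible.
RSU Program — status part-time ✓; service 1911 days ≥ 180 days ✓; age 56 ≥ 21 ✓ → eligible.
Floating Holidays — status part-time ✓; service 1911 days ≥ 9 months (≈270 days) ✓; dept Design ✗ → not eligible.

Vision Plan, Paid Family Leave, RSU Program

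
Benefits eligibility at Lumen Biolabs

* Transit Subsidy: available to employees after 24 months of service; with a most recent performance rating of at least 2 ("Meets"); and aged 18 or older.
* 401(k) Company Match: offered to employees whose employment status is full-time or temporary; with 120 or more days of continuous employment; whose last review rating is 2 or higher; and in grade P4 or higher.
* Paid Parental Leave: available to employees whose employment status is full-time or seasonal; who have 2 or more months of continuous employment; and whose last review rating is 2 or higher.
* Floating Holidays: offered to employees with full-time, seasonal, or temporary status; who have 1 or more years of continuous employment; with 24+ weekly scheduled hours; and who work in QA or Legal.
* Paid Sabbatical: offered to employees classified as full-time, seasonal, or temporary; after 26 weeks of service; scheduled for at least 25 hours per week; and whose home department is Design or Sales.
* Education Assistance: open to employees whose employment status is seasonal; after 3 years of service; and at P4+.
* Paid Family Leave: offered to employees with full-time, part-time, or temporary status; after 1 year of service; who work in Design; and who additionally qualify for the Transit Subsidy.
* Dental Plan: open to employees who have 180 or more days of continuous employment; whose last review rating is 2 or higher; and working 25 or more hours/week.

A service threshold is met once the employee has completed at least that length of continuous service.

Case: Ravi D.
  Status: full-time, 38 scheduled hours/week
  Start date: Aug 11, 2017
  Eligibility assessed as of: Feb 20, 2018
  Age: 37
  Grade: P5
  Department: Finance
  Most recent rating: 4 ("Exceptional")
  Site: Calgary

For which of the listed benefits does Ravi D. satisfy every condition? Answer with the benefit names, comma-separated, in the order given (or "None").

401(k) Company Match, Paid Parental Leave, Dental Plan

Service from Aug 11, 2017 to Feb 20, 2018: 193 days.
Transit Subsidy — service 193 days < 24 months (≈720 days) ✗ → not eligible.
401(k) Company Match — status full-time ✓; service 193 days ≥ 120 days ✓; rating 4 ≥ 2 ✓; grade P5 ≥ P4 ✓ → eligible.
Paid Parental Leave — status full-time ✓; service 193 days ≥ 2 months (≈60 days) ✓; rating 4 ≥ 2 ✓ → eligible.
Floating Holidays — status full-time ✓; service 193 days < 1 year (≈365 days) ✗ → not eligible.
Paid Sabbatical — status full-time ✓; service 193 days ≥ 26 weeks (≈182 days) ✓; 38 hrs/wk ≥ 25 ✓; dept Finance ✗ → not eligible.
Education Assistance — status full-time ✗ (requires seasonal) → not eligible.
Paid Family Leave — status full-time ✓; service 193 days < 1 year (≈365 days) ✗ → not eligible.
Dental Plan — service 193 days ≥ 180 days ✓; rating 4 ≥ 2 ✓; 38 hrs/wk ≥ 25 ✓ → eligible.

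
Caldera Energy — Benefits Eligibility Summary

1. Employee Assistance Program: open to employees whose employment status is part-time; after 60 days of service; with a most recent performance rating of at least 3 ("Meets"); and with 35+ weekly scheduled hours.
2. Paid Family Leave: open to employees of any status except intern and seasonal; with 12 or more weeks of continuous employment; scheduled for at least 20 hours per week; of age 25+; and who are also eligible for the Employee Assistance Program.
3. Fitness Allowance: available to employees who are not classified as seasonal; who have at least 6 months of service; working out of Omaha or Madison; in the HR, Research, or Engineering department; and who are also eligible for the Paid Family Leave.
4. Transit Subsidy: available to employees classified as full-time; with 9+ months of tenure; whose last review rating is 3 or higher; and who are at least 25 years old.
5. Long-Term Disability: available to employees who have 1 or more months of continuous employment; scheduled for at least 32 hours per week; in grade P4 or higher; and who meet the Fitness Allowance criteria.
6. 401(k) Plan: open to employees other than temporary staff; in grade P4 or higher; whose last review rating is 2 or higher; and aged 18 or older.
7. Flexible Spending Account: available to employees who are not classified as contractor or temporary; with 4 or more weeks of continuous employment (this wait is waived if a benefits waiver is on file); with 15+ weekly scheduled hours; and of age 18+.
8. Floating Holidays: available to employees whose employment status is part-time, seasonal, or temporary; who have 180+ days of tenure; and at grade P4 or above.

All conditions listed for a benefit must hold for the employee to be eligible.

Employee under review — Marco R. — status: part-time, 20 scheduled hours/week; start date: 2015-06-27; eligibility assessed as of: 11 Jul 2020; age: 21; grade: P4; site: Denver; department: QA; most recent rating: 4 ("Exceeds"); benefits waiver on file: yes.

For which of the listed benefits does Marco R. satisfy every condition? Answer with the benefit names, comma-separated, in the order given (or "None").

Service from 2015-06-27 to 11 Jul 2020: 1841 days.
Employee Assistance Program — status part-time ✓; service 1841 days ≥ 60 days ✓; rating 4 ≥ 3 ✓; 20 hrs/wk < 35 ✗ → not eligible.
Paid Family Leave — status part-time ✓ (not excluded); service 1841 days ≥ 12 weeks (≈84 days) ✓; 20 hrs/wk ≥ 20 ✓; age 21 < 25 ✗ → not eligible.
Fitness Allowance — status part-time ✓ (not excluded); service 1841 days ≥ 6 months (≈180 days) ✓; site Denver ✗ (not Omaha or Madison) → not eligible.
Transit Subsidy — status part-time ✗ (requires full-time) → not eligible.
Long-Term Disability — service 1841 days ≥ 1 month (≈30 days) ✓; 20 hrs/wk < 32 ✗ → not eligible.
401(k) Plan — status part-time ✓ (not excluded); grade P4 ≥ P4 ✓; rating 4 ≥ 2 ✓; age 21 ≥ 18 ✓ → eligible.
Flexible Spending Account — status part-time ✓ (not excluded); benefits waiver on file ✓; 20 hrs/wk ≥ 15 ✓; age 21 ≥ 18 ✓ → eligible.
Floating Holidays — status part-time ✓; service 1841 days ≥ 180 days ✓; grade P4 ≥ P4 ✓ → eligible.

401(k) Plan, Flexible Spending Account, Floating Holidays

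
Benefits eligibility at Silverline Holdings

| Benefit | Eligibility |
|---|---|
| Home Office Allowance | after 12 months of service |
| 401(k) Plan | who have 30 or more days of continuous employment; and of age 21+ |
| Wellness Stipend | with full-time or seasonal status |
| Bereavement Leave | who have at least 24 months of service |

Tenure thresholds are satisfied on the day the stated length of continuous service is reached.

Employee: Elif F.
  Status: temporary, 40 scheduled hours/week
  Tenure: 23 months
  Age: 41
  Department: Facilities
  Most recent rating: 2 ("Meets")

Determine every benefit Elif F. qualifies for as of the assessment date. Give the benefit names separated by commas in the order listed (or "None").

Home Office Allowance — service 23 months ≥ 12 months ✓ → eligible.
401(k) Plan — service 23 months ≥ 30 days ✓; age 41 ≥ 21 ✓ → eligible.
Wellness Stipend — status temporary ✗ (requires full-time or seasonal) → not eligible.
Bereavement Leave — service 23 months < 24 months ✗ → not eligible.

Home Office Allowance, 401(k) Plan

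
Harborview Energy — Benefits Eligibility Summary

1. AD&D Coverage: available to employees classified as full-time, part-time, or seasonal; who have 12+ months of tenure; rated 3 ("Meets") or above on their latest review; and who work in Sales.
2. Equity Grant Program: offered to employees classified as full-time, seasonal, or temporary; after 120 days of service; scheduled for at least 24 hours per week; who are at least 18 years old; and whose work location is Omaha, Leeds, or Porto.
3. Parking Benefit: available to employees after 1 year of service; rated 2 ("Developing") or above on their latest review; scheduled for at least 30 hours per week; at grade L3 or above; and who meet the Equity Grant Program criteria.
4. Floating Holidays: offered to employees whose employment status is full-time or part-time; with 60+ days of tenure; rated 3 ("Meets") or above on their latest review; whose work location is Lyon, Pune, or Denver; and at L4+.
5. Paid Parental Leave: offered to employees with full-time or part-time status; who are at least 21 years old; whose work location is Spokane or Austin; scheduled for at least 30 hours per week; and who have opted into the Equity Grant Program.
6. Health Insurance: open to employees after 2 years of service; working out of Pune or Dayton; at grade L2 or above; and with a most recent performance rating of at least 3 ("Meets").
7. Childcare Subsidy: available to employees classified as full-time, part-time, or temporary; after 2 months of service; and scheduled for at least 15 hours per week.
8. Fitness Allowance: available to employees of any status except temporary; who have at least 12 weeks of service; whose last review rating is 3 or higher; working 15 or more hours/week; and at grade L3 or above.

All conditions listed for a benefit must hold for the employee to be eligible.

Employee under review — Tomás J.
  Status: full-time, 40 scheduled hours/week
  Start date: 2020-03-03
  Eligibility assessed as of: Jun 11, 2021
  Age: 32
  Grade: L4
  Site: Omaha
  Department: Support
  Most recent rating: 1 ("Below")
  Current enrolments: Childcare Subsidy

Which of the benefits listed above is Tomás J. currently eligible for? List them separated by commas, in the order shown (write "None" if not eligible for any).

Equity Grant Program, Childcare Subsidy

Service from 2020-03-03 to Jun 11, 2021: 465 days.
AD&D Coverage — status full-time ✓; service 465 days ≥ 12 months (≈360 days) ✓; rating 1 < 3 ✗ → not eligible.
Equity Grant Program — status full-time ✓; service 465 days ≥ 120 days ✓; 40 hrs/wk ≥ 24 ✓; age 32 ≥ 18 ✓; site Omaha ✓ → eligible.
Parking Benefit — service 465 days ≥ 1 year (≈365 days) ✓; rating 1 < 2 ✗ → not eligible.
Floating Holidays — status full-time ✓; service 465 days ≥ 60 days ✓; rating 1 < 3 ✗ → not eligible.
Paid Parental Leave — status full-time ✓; age 32 ≥ 21 ✓; site Omaha ✗ (not Spokane or Austin) → not eligible.
Health Insurance — service 465 days < 2 years (≈730 days) ✗ → not eligible.
Childcare Subsidy — status full-time ✓; service 465 days ≥ 2 months (≈60 days) ✓; 40 hrs/wk ≥ 15 ✓ → eligible.
Fitness Allowance — status full-time ✓ (not excluded); service 465 days ≥ 12 weeks (≈84 days) ✓; rating 1 < 3 ✗ → not eligible.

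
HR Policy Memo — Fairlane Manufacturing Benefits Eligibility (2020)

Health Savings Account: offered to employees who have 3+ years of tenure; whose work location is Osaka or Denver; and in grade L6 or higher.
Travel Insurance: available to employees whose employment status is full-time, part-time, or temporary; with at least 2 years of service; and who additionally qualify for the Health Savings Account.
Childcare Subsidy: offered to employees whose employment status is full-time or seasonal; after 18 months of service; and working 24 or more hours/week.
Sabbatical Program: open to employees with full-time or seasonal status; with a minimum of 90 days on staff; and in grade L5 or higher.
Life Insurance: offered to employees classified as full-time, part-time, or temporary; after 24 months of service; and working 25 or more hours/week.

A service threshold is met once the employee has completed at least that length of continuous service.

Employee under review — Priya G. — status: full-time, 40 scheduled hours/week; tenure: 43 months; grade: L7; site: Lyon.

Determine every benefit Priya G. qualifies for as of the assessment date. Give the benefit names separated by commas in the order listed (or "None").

Health Savings Account — service 43 months ≥ 3 years (≈1095 days) ✓; site Lyon ✗ (not Osaka or Denver) → not eligible.
Travel Insurance — status full-time ✓; service 43 months ≥ 2 years (≈730 days) ✓; not eligible for Health Savings Account ✗ → not eligible.
Childcare Subsidy — status full-time ✓; service 43 months ≥ 18 months ✓; 40 hrs/wk ≥ 24 ✓ → eligible.
Sabbatical Program — status full-time ✓; service 43 months ≥ 90 days ✓; grade L7 ≥ L5 ✓ → eligible.
Life Insurance — status full-time ✓; service 43 months ≥ 24 months ✓; 40 hrs/wk ≥ 25 ✓ → eligible.

Childcare Subsidy, Sabbatical Program, Life Insurance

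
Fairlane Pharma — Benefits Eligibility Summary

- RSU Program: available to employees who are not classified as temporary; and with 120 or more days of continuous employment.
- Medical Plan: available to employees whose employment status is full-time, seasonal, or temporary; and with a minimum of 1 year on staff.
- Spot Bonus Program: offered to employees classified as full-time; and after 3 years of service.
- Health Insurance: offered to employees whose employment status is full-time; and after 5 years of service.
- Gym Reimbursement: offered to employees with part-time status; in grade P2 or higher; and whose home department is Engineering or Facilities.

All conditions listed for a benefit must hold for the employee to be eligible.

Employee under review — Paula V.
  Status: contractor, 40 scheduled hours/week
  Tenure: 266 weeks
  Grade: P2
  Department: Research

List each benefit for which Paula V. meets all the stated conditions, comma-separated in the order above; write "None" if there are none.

RSU Program

RSU Program — status contractor ✓ (not excluded); service 266 weeks ≥ 120 days ✓ → eligible.
Medical Plan — status contractor ✗ (requires full-time, seasonal, or temporary) → not eligible.
Spot Bonus Program — status contractor ✗ (requires full-time) → not eligible.
Health Insurance — status contractor ✗ (requires full-time) → not eligible.
Gym Reimbursement — status contractor ✗ (requires part-time) → not eligible.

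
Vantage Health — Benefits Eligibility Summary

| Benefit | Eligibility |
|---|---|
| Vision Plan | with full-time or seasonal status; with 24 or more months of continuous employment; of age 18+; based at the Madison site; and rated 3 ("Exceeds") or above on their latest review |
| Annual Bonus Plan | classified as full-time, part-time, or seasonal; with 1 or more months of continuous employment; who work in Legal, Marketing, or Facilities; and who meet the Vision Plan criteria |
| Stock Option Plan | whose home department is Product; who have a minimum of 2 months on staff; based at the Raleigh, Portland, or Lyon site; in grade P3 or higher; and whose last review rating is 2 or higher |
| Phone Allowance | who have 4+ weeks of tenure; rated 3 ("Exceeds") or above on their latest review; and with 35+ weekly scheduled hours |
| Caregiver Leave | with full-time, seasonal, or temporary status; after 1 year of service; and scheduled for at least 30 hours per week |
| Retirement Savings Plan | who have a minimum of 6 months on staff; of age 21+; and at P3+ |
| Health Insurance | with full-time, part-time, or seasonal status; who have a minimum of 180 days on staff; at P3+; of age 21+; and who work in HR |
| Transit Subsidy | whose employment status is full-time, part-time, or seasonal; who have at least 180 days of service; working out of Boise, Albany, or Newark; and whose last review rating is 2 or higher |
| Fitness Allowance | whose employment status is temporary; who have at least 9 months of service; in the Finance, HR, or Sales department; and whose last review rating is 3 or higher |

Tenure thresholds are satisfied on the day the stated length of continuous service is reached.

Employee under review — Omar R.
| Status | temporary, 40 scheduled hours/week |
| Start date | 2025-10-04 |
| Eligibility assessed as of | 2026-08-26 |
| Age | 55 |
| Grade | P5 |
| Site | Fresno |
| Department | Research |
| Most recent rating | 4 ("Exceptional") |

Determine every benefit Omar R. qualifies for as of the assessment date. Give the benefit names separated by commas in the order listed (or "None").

Phone Allowance, Retirement Savings Plan

Service from 2025-10-04 to 2026-08-26: 326 days.
Vision Plan — status temporary ✗ (requires full-time or seasonal) → not eligible.
Annual Bonus Plan — status temporary ✗ (requires full-time, part-time, or seasonal) → not eligible.
Stock Option Plan — dept Research ✗ → not eligible.
Phone Allowance — service 326 days ≥ 4 weeks (≈28 days) ✓; rating 4 ≥ 3 ✓; 40 hrs/wk ≥ 35 ✓ → eligible.
Caregiver Leave — status temporary ✓; service 326 days < 1 year (≈365 days) ✗ → not eligible.
Retirement Savings Plan — service 326 days ≥ 6 months (≈180 days) ✓; age 55 ≥ 21 ✓; grade P5 ≥ P3 ✓ → eligible.
Health Insurance — status temporary ✗ (requires full-time, part-time, or seasonal) → not eligible.
Transit Subsidy — status temporary ✗ (requires full-time, part-time, or seasonal) → not eligible.
Fitness Allowance — status temporary ✓; service 326 days ≥ 9 months (≈270 days) ✓; dept Research ✗ → not eligible.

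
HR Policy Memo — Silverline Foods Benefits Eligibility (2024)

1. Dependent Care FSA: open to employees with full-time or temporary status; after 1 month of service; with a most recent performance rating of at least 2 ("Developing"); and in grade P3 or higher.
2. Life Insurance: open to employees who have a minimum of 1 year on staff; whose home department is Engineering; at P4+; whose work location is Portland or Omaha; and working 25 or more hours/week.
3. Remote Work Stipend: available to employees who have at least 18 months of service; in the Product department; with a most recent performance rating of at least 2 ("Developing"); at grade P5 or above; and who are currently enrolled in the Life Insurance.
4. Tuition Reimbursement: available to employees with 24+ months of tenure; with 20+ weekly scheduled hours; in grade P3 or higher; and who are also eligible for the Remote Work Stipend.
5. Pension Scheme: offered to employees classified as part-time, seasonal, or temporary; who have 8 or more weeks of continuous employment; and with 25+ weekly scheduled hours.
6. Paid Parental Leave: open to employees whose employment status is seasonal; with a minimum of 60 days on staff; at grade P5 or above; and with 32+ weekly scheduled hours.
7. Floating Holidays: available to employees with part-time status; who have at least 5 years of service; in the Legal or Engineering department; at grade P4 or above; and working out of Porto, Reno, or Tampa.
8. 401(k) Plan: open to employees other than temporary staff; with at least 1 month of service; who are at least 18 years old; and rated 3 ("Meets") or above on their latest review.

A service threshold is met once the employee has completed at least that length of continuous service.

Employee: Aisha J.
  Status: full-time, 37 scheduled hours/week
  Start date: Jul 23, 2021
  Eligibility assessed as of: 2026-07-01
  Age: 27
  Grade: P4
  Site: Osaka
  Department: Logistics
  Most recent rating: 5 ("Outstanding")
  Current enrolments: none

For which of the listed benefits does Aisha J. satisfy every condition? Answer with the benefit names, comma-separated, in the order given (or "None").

Dependent Care FSA, 401(k) Plan

Service from Jul 23, 2021 to 2026-07-01: 1804 days.
Dependent Care FSA — status full-time ✓; service 1804 days ≥ 1 month (≈30 days) ✓; rating 5 ≥ 2 ✓; grade P4 ≥ P3 ✓ → eligible.
Life Insurance — service 1804 days ≥ 1 year (≈365 days) ✓; dept Logistics ✗ → not eligible.
Remote Work Stipend — service 1804 days ≥ 18 months (≈540 days) ✓; dept Logistics ✗ → not eligible.
Tuition Reimbursement — service 1804 days ≥ 24 months (≈720 days) ✓; 37 hrs/wk ≥ 20 ✓; grade P4 ≥ P3 ✓; not eligible for Remote Work Stipend ✗ → not eligible.
Pension Scheme — status full-time ✗ (requires part-time, seasonal, or temporary) → not eligible.
Paid Parental Leave — status full-time ✗ (requires seasonal) → not eligible.
Floating Holidays — status full-time ✗ (requires part-time) → not eligible.
401(k) Plan — status full-time ✓ (not excluded); service 1804 days ≥ 1 month (≈30 days) ✓; age 27 ≥ 18 ✓; rating 5 ≥ 3 ✓ → eligible.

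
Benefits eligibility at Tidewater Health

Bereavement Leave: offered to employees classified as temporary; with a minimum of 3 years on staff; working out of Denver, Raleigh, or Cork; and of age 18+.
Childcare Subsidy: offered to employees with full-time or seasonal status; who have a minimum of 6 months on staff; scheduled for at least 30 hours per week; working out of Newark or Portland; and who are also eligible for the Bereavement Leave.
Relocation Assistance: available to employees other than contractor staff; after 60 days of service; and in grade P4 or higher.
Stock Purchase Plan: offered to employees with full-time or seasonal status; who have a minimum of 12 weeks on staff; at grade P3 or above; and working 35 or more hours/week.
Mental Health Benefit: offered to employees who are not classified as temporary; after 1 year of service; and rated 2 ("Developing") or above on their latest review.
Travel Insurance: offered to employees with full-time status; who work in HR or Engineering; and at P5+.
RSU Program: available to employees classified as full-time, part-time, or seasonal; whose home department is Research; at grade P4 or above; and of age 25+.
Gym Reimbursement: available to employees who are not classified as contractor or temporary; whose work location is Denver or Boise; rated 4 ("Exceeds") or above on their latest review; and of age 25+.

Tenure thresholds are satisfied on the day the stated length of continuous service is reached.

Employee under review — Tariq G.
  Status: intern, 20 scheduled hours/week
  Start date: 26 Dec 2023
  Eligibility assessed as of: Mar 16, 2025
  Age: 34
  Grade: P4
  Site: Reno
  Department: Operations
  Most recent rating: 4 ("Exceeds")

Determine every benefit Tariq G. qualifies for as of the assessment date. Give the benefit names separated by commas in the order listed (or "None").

Service from 26 Dec 2023 to Mar 16, 2025: 446 days.
Bereavement Leave — status intern ✗ (requires temporary) → not eligible.
Childcare Subsidy — status intern ✗ (requires full-time or seasonal) → not eligible.
Relocation Assistance — status intern ✓ (not excluded); service 446 days ≥ 60 days ✓; grade P4 ≥ P4 ✓ → eligible.
Stock Purchase Plan — status intern ✗ (requires full-time or seasonal) → not eligible.
Mental Health Benefit — status intern ✓ (not excluded); service 446 days ≥ 1 year (≈365 days) ✓; rating 4 ≥ 2 ✓ → eligible.
Travel Insurance — status intern ✗ (requires full-time) → not eligible.
RSU Program — status intern ✗ (requires full-time, part-time, or seasonal) → not eligible.
Gym Reimbursement — status intern ✓ (not excluded); site Reno ✗ (not Denver or Boise) → not eligible.

Relocation Assistance, Mental Health Benefit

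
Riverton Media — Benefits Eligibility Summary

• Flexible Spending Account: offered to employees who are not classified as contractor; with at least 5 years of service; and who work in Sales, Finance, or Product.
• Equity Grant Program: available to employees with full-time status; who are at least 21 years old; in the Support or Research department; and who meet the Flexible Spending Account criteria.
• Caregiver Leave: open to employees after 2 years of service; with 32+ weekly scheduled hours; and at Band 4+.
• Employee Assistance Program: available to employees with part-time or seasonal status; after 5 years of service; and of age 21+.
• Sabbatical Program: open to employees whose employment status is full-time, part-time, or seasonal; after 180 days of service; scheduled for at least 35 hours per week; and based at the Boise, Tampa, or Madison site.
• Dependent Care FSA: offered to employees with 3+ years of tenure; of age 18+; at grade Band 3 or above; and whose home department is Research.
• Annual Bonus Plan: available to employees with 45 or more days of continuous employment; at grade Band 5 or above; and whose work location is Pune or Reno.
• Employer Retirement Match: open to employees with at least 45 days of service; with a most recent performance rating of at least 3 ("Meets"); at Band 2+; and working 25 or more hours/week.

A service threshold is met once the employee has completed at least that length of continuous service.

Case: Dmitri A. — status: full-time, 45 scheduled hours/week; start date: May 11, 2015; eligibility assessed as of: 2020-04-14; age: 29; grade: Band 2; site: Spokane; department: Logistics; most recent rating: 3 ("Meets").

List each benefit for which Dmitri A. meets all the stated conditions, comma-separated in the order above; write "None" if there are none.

Employer Retirement Match

Service from May 11, 2015 to 2020-04-14: 1800 days.
Flexible Spending Account — status full-time ✓ (not excluded); service 1800 days < 5 years (≈1825 days) ✗ → not eligible.
Equity Grant Program — status full-time ✓; age 29 ≥ 21 ✓; dept Logistics ✗ → not eligible.
Caregiver Leave — service 1800 days ≥ 2 years (≈730 days) ✓; 45 hrs/wk ≥ 32 ✓; grade Band 2 < Band 4 ✗ → not eligible.
Employee Assistance Program — status full-time ✗ (requires part-time or seasonal) → not eligible.
Sabbatical Program — status full-time ✓; service 1800 days ≥ 180 days ✓; 45 hrs/wk ≥ 35 ✓; site Spokane ✗ (not Boise, Tampa, or Madison) → not eligible.
Dependent Care FSA — service 1800 days ≥ 3 years (≈1095 days) ✓; age 29 ≥ 18 ✓; grade Band 2 < Band 3 ✗ → not eligible.
Annual Bonus Plan — service 1800 days ≥ 45 days ✓; grade Band 2 < Band 5 ✗ → not eligible.
Employer Retirement Match — service 1800 days ≥ 45 days ✓; rating 3 ≥ 3 ✓; grade Band 2 ≥ Band 2 ✓; 45 hrs/wk ≥ 25 ✓ → eligible.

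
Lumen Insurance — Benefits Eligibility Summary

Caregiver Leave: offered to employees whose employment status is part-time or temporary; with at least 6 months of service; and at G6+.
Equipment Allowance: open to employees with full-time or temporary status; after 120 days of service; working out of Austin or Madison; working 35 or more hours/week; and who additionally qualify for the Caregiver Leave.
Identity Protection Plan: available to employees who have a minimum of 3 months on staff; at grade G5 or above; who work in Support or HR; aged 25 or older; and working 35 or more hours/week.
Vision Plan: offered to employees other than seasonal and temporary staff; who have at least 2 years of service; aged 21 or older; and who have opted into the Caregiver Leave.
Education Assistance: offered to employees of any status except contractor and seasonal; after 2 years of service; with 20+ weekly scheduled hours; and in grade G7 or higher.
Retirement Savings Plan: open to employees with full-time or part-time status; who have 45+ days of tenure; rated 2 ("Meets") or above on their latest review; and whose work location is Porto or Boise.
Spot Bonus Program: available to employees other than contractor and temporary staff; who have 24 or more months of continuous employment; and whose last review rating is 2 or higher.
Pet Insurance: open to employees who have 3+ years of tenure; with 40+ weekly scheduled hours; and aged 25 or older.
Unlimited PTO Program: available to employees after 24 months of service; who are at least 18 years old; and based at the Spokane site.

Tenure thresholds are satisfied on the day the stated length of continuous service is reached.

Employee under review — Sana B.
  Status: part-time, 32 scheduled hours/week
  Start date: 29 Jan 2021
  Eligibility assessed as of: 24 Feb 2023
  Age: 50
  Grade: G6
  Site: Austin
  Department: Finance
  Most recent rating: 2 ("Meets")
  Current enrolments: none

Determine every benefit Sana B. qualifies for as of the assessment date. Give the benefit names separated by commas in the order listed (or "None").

Caregiver Leave, Spot Bonus Program

Service from 29 Jan 2021 to 24 Feb 2023: 756 days.
Caregiver Leave — status part-time ✓; service 756 days ≥ 6 months (≈180 days) ✓; grade G6 ≥ G6 ✓ → eligible.
Equipment Allowance — status part-time ✗ (requires full-time or temporary) → not eligible.
Identity Protection Plan — service 756 days ≥ 3 months (≈90 days) ✓; grade G6 ≥ G5 ✓; dept Finance ✗ → not eligible.
Vision Plan — status part-time ✓ (not excluded); service 756 days ≥ 2 years (≈730 days) ✓; age 50 ≥ 21 ✓; not enrolled in Caregiver Leave ✗ → not eligible.
Education Assistance — status part-time ✓ (not excluded); service 756 days ≥ 2 years (≈730 days) ✓; 32 hrs/wk ≥ 20 ✓; grade G6 < G7 ✗ → not eligible.
Retirement Savings Plan — status part-time ✓; service 756 days ≥ 45 days ✓; rating 2 ≥ 2 ✓; site Austin ✗ (not Porto or Boise) → not eligible.
Spot Bonus Program — status part-time ✓ (not excluded); service 756 days ≥ 24 months (≈720 days) ✓; rating 2 ≥ 2 ✓ → eligible.
Pet Insurance — service 756 days < 3 years (≈1095 days) ✗ → not eligible.
Unlimited PTO Program — service 756 days ≥ 24 months (≈720 days) ✓; age 50 ≥ 18 ✓; site Austin ✗ (not Spokane) → not eligible.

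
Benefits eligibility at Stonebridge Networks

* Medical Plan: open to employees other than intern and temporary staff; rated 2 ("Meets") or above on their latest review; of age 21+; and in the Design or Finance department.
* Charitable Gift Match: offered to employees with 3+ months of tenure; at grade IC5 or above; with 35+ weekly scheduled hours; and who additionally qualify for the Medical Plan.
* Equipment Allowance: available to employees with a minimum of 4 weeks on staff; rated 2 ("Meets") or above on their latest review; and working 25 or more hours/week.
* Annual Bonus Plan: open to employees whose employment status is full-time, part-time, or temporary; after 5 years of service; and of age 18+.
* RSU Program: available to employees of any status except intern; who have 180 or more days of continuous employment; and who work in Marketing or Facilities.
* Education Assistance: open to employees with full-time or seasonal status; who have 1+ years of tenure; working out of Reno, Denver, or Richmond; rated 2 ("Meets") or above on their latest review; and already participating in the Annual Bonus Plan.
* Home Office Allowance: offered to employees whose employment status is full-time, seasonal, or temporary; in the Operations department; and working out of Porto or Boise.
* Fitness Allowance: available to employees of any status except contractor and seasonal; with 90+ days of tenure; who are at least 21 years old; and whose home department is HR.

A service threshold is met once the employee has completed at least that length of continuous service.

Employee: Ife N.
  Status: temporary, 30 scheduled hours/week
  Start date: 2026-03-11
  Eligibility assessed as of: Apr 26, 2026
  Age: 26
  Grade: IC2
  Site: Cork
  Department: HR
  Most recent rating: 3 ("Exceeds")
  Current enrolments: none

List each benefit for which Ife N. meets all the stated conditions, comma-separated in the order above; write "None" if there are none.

Equipment Allowance

Service from 2026-03-11 to Apr 26, 2026: 46 days.
Medical Plan — status temporary ✗ (excluded) → not eligible.
Charitable Gift Match — service 46 days < 3 months (≈90 days) ✗ → not eligible.
Equipment Allowance — service 46 days ≥ 4 weeks (≈28 days) ✓; rating 3 ≥ 2 ✓; 30 hrs/wk ≥ 25 ✓ → eligible.
Annual Bonus Plan — status temporary ✓; service 46 days < 5 years (≈1825 days) ✗ → not eligible.
RSU Program — status temporary ✓ (not excluded); service 46 days < 180 days ✗ → not eligible.
Education Assistance — status temporary ✗ (requires full-time or seasonal) → not eligible.
Home Office Allowance — status temporary ✓; dept HR ✗ → not eligible.
Fitness Allowance — status temporary ✓ (not excluded); service 46 days < 90 days ✗ → not eligible.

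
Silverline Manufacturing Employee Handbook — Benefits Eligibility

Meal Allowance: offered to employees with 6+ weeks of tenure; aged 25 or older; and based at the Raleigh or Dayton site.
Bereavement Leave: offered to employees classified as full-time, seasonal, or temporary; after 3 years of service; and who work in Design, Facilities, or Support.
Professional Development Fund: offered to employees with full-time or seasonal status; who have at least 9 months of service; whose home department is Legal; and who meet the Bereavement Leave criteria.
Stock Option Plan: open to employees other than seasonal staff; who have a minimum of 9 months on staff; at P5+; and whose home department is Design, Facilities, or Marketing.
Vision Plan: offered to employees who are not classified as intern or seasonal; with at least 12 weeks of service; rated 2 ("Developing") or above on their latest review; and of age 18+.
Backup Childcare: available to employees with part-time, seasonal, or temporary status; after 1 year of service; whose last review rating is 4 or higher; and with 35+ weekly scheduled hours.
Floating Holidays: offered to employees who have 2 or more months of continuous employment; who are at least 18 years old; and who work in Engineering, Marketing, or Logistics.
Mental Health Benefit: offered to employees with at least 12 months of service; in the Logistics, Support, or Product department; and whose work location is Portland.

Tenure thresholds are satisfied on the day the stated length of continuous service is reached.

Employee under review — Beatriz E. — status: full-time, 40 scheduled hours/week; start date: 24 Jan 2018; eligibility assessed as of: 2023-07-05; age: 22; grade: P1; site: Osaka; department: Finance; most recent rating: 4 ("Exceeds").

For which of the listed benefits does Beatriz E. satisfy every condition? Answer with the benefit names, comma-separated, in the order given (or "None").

Vision Plan

Service from 24 Jan 2018 to 2023-07-05: 1988 days.
Meal Allowance — service 1988 days ≥ 6 weeks (≈42 days) ✓; age 22 < 25 ✗ → not eligible.
Bereavement Leave — status full-time ✓; service 1988 days ≥ 3 years (≈1095 days) ✓; dept Finance ✗ → not eligible.
Professional Development Fund — status full-time ✓; service 1988 days ≥ 9 months (≈270 days) ✓; dept Finance ✗ → not eligible.
Stock Option Plan — status full-time ✓ (not excluded); service 1988 days ≥ 9 months (≈270 days) ✓; grade P1 < P5 ✗ → not eligible.
Vision Plan — status full-time ✓ (not excluded); service 1988 days ≥ 12 weeks (≈84 days) ✓; rating 4 ≥ 2 ✓; age 22 ≥ 18 ✓ → eligible.
Backup Childcare — status full-time ✗ (requires part-time, seasonal, or temporary) → not eligible.
Floating Holidays — service 1988 days ≥ 2 months (≈60 days) ✓; age 22 ≥ 18 ✓; dept Finance ✗ → not eligible.
Mental Health Benefit — service 1988 days ≥ 12 months (≈360 days) ✓; dept Finance ✗ → not eligible.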